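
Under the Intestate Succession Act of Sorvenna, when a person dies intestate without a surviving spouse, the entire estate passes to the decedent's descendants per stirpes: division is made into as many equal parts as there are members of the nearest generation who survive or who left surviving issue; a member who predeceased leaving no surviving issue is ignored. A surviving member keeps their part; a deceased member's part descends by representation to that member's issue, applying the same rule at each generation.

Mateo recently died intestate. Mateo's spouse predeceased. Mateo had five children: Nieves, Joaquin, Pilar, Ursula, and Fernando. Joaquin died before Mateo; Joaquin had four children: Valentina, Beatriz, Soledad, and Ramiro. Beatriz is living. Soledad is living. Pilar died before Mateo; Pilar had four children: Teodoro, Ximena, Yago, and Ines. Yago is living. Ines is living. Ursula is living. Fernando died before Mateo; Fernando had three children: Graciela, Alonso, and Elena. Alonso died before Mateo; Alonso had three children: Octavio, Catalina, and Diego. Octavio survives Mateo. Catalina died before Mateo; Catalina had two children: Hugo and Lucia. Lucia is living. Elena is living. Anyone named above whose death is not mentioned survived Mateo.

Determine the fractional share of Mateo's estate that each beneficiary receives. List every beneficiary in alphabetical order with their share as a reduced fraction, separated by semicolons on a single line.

Beatriz 1/20; Diego 1/45; Elena 1/15; Graciela 1/15; Hugo 1/90; Ines 1/20; Lucia 1/90; Nieves 1/5; Octavio 1/45; Ramiro 1/20; Soledad 1/20; Teodoro 1/20; Ursula 1/5; Valentina 1/20; Ximena 1/20; Yago 1/20

There is no surviving spouse, so the entire estate passes to Mateo's descendants per stirpes.
The estate is divided into 5 equal shares of 1/5 among Nieves, Joaquin, Pilar, Ursula, Fernando.
Nieves is living and takes 1/5.
Joaquin predeceased; the 1/5 allotted to Joaquin's branch passes to Joaquin's issue by representation.
The 1/5 is divided into 4 equal shares of 1/20 among Valentina, Beatriz, Soledad, Ramiro.
Valentina is living and takes 1/20.
Beatriz is living and takes 1/20.
Soledad is living and takes 1/20.
Ramiro is living and takes 1/20.
Pilar predeceased; the 1/5 allotted to Pilar's branch passes to Pilar's issue by representation.
The 1/5 is divided into 4 equal shares of 1/20 among Teodoro, Ximena, Yago, Ines.
Teodoro is living and takes 1/20.
Ximena is living and takes 1/20.
Yago is living and takes 1/20.
Ines is living and takes 1/20.
Ursula is living and takes 1/5.
Fernando predeceased; the 1/5 allotted to Fernando's branch passes to Fernando's issue by representation.
The 1/5 is divided into 3 equal shares of 1/15 among Graciela, Alonso, Elena.
Graciela is living and takes 1/15.
Alonso predeceased; the 1/15 allotted to Alonso's branch passes to Alonso's issue by representation.
The 1/15 is divided into 3 equal shares of 1/45 among Octavio, Catalina, Diego.
Octavio is living and takes 1/45.
Catalina predeceased; the 1/45 allotted to Catalina's branch passes to Catalina's issue by representation.
The 1/45 is divided into 2 equal shares of 1/90 among Hugo, Lucia.
Hugo is living and takes 1/90.
Lucia is living and takes 1/90.
Diego is living and takes 1/45.
Elena is living and takes 1/15.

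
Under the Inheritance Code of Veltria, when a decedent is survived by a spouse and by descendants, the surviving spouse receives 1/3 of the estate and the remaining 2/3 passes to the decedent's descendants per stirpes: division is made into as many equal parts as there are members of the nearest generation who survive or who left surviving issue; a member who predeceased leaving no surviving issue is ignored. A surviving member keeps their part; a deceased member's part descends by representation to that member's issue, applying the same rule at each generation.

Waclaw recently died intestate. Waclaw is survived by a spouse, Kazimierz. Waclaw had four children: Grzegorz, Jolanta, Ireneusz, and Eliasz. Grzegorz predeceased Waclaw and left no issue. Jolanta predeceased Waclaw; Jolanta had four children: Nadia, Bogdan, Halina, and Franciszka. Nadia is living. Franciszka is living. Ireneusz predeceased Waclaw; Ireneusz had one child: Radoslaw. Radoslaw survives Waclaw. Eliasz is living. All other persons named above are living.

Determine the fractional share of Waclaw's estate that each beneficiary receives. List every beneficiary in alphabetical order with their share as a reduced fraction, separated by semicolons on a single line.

Bogdan 1/18; Eliasz 2/9; Franciszka 1/18; Halina 1/18; Kazimierz 1/3; Nadia 1/18; Radoslaw 2/9

Kazimierz, as surviving spouse, takes 1/3.
The remaining 2/3 passes to Waclaw's descendants per stirpes.
Grzegorz left no surviving issue, so that branch lapses and is disregarded.
The 2/3 is divided into 3 equal shares of 2/9 among Jolanta, Ireneusz, Eliasz.
Jolanta predeceased; the 2/9 allotted to Jolanta's branch passes to Jolanta's issue by representation.
The 2/9 is divided into 4 equal shares of 1/18 among Nadia, Bogdan, Halina, Franciszka.
Nadia is living and takes 1/18.
Bogdan is living and takes 1/18.
Halina is living and takes 1/18.
Franciszka is living and takes 1/18.
Ireneusz predeceased; the 2/9 allotted to Ireneusz's branch passes to Ireneusz's issue by representation.
Radoslaw is the sole taker at this level and receives the full 2/9.
Eliasz is living and takes 2/9.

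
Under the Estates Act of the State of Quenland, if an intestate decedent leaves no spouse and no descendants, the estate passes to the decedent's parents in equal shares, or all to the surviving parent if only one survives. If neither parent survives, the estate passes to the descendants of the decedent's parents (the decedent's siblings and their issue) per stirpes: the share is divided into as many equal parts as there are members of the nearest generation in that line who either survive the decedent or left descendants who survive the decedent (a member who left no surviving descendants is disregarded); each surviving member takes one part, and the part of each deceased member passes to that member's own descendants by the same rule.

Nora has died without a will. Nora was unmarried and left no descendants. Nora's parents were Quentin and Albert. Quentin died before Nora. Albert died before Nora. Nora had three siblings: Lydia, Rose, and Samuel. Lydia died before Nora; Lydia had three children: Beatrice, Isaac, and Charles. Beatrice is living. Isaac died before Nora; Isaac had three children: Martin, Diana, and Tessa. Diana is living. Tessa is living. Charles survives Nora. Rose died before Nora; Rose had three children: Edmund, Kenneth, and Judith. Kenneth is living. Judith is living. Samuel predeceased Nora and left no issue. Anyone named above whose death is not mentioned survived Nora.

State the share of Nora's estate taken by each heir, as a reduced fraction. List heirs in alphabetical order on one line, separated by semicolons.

Neither parent survives and there are no descendants, so the estate passes to Nora's siblings and their issue per stirpes.
Samuel left no surviving issue, so that branch lapses and is disregarded.
The estate is divided into 2 equal shares of 1/2 among Lydia, Rose.
Lydia predeceased; the 1/2 allotted to Lydia's branch passes to Lydia's issue by representation.
The 1/2 is divided into 3 equal shares of 1/6 among Beatrice, Isaac, Charles.
Beatrice is living and takes 1/6.
Isaac predeceased; the 1/6 allotted to Isaac's branch passes to Isaac's issue by representation.
The 1/6 is divided into 3 equal shares of 1/18 among Martin, Diana, Tessa.
Martin is living and takes 1/18.
Diana is living and takes 1/18.
Tessa is living and takes 1/18.
Charles is living and takes 1/6.
Rose predeceased; the 1/2 allotted to Rose's branch passes to Rose's issue by representation.
The 1/2 is divided into 3 equal shares of 1/6 among Edmund, Kenneth, Judith.
Edmund is living and takes 1/6.
Kenneth is living and takes 1/6.
Judith is living and takes 1/6.

Beatrice 1/6; Charles 1/6; Diana 1/18; Edmund 1/6; Judith 1/6; Kenneth 1/6; Martin 1/18; Tessa 1/18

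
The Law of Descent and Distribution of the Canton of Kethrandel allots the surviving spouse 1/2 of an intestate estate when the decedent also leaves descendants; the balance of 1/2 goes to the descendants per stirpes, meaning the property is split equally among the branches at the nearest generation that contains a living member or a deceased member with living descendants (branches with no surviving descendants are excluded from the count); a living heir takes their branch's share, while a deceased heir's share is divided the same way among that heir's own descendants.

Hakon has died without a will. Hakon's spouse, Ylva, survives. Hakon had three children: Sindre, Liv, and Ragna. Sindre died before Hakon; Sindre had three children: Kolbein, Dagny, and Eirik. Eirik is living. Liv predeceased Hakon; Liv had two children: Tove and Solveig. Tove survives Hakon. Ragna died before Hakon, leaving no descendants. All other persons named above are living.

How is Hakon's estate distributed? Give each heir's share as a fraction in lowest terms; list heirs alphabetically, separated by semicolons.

Ylva, as surviving spouse, takes 1/2.
The remaining 1/2 passes to Hakon's descendants per stirpes.
Ragna left no surviving issue, so that branch lapses and is disregarded.
The 1/2 is divided into 2 equal shares of 1/4 among Sindre, Liv.
Sindre predeceased; the 1/4 allotted to Sindre's branch passes to Sindre's issue by representation.
The 1/4 is divided into 3 equal shares of 1/12 among Kolbein, Dagny, Eirik.
Kolbein is living and takes 1/12.
Dagny is living and takes 1/12.
Eirik is living and takes 1/12.
Liv predeceased; the 1/4 allotted to Liv's branch passes to Liv's issue by representation.
The 1/4 is divided into 2 equal shares of 1/8 among Tove, Solveig.
Tove is living and takes 1/8.
Solveig is living and takes 1/8.

Dagny 1/12; Eirik 1/12; Kolbein 1/12; Solveig 1/8; Tove 1/8; Ylva 1/2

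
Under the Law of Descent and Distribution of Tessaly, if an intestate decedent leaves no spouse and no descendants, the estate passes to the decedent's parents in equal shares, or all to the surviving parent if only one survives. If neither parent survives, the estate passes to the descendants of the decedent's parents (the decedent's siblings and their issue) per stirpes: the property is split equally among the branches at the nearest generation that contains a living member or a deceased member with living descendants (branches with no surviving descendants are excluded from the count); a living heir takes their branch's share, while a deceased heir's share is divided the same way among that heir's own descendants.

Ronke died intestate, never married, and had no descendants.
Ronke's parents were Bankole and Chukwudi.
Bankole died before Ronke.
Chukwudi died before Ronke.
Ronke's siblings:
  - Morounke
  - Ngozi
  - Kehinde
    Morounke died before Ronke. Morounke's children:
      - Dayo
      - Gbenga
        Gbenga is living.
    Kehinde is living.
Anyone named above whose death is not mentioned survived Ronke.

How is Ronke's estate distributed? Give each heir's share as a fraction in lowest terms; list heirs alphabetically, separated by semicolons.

Dayo 1/6; Gbenga 1/6; Kehinde 1/3; Ngozi 1/3

Neither parent survives and there are no descendants, so the estate passes to Ronke's siblings and their issue per stirpes.
The estate is divided into 3 equal shares of 1/3 among Morounke, Ngozi, Kehinde.
Morounke predeceased; the 1/3 allotted to Morounke's branch passes to Morounke's issue by representation.
The 1/3 is divided into 2 equal shares of 1/6 among Dayo, Gbenga.
Dayo is living and takes 1/6.
Gbenga is living and takes 1/6.
Ngozi is living and takes 1/3.
Kehinde is living and takes 1/3.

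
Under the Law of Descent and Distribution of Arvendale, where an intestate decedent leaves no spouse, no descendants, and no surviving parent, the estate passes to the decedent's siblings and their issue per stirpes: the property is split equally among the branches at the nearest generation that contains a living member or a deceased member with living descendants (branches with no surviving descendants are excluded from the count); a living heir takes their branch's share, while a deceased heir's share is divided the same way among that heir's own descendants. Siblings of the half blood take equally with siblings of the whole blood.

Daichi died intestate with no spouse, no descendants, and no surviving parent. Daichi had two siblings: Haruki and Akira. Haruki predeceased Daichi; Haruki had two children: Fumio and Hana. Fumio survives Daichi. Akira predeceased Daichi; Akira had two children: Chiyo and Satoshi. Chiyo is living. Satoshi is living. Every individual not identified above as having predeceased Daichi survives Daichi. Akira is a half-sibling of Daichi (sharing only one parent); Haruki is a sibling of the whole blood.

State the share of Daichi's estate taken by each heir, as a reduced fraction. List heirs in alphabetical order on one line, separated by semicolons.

Chiyo 1/4; Fumio 1/4; Hana 1/4; Satoshi 1/4

No spouse, descendants, or parent survives, so the estate passes to Daichi's siblings per stirpes.
Half-blood and whole-blood siblings take equally under the stated rule.
The estate is divided into 2 equal shares of 1/2 among Haruki, Akira.
Haruki predeceased; the 1/2 allotted to Haruki's branch passes to Haruki's issue by representation.
The 1/2 is divided into 2 equal shares of 1/4 among Fumio, Hana.
Fumio is living and takes 1/4.
Hana is living and takes 1/4.
Akira predeceased; the 1/2 allotted to Akira's branch passes to Akira's issue by representation.
The 1/2 is divided into 2 equal shares of 1/4 among Chiyo, Satoshi.
Chiyo is living and takes 1/4.
Satoshi is living and takes 1/4.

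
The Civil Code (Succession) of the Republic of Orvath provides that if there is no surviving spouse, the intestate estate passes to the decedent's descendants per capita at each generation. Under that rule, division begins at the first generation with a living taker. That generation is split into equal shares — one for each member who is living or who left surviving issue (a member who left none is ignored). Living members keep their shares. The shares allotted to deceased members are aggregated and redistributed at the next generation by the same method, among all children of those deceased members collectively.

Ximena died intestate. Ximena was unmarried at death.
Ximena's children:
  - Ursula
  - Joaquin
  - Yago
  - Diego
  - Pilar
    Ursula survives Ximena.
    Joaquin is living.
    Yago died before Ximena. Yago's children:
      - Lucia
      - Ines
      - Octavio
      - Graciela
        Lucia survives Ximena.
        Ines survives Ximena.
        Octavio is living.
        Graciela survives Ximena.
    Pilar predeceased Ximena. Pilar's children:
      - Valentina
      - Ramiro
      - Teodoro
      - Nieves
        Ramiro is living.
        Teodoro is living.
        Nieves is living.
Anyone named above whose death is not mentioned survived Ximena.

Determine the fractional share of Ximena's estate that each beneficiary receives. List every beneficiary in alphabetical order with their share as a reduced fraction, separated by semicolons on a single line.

There is no surviving spouse, so the entire estate passes to Ximena's descendants per capita at each generation.
At generation 1 (Ursula, Joaquin, Yago, Diego, Pilar) there are 5 shares of (1)/5 = 1/5 each.
Living: Ursula, Joaquin, and Diego — each takes 1/5.
Deceased: Yago and Pilar. Their combined 2/5 is pooled and carried to generation 2.
At generation 2 (Lucia, Ines, Octavio, Graciela, Valentina, Ramiro, Teodoro, Nieves) there are 8 shares of (2/5)/8 = 1/20 each.
Living: Lucia, Ines, Octavio, Graciela, Valentina, Ramiro, Teodoro, and Nieves — each takes 1/20.

Diego 1/5; Graciela 1/20; Ines 1/20; Joaquin 1/5; Lucia 1/20; Nieves 1/20; Octavio 1/20; Ramiro 1/20; Teodoro 1/20; Ursula 1/5; Valentina 1/20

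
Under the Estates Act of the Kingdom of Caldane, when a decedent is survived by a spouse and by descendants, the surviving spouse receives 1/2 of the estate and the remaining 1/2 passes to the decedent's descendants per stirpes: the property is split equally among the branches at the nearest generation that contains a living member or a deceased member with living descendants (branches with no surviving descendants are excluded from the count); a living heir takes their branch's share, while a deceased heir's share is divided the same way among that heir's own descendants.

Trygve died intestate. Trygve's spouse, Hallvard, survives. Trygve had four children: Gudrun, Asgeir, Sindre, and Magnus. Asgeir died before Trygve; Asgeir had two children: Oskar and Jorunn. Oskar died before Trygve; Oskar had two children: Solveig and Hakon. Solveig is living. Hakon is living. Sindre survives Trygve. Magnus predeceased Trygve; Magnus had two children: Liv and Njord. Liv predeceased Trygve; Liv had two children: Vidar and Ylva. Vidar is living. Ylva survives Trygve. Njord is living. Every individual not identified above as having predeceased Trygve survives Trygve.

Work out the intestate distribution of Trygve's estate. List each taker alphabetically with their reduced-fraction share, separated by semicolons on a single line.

Gudrun 1/8; Hakon 1/32; Hallvard 1/2; Jorunn 1/16; Njord 1/16; Sindre 1/8; Solveig 1/32; Vidar 1/32; Ylva 1/32

Hallvard, as surviving spouse, takes 1/2.
The remaining 1/2 passes to Trygve's descendants per stirpes.
The 1/2 is divided into 4 equal shares of 1/8 among Gudrun, Asgeir, Sindre, Magnus.
Gudrun is living and takes 1/8.
Asgeir predeceased; the 1/8 allotted to Asgeir's branch passes to Asgeir's issue by representation.
The 1/8 is divided into 2 equal shares of 1/16 among Oskar, Jorunn.
Oskar predeceased; the 1/16 allotted to Oskar's branch passes to Oskar's issue by representation.
The 1/16 is divided into 2 equal shares of 1/32 among Solveig, Hakon.
Solveig is living and takes 1/32.
Hakon is living and takes 1/32.
Jorunn is living and takes 1/16.
Sindre is living and takes 1/8.
Magnus predeceased; the 1/8 allotted to Magnus's branch passes to Magnus's issue by representation.
The 1/8 is divided into 2 equal shares of 1/16 among Liv, Njord.
Liv predeceased; the 1/16 allotted to Liv's branch passes to Liv's issue by representation.
The 1/16 is divided into 2 equal shares of 1/32 among Vidar, Ylva.
Vidar is living and takes 1/32.
Ylva is living and takes 1/32.
Njord is living and takes 1/16.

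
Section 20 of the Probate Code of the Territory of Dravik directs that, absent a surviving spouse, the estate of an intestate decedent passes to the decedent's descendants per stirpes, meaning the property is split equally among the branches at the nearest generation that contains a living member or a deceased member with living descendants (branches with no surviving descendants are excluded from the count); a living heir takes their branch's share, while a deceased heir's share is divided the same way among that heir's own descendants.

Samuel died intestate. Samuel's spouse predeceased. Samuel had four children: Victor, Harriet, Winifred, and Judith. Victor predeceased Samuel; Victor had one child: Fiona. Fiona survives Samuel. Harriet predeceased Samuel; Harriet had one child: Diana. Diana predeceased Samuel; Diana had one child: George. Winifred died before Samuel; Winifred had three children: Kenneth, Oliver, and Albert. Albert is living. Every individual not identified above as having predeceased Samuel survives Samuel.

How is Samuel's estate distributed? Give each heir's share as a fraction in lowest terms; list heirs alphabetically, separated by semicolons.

There is no surviving spouse, so the entire estate passes to Samuel's descendants per stirpes.
The estate is divided into 4 equal shares of 1/4 among Victor, Harriet, Winifred, Judith.
Victor predeceased; the 1/4 allotted to Victor's branch passes to Victor's issue by representation.
Fiona is the sole taker at this level and receives the full 1/4.
Harriet predeceased; the 1/4 allotted to Harriet's branch passes to Harriet's issue by representation.
Diana's line is the sole branch at this level, so the full 1/4 passes to Diana's issue by representation.
George is the sole taker at this level and receives the full 1/4.
Winifred predeceased; the 1/4 allotted to Winifred's branch passes to Winifred's issue by representation.
The 1/4 is divided into 3 equal shares of 1/12 among Kenneth, Oliver, Albert.
Kenneth is living and takes 1/12.
Oliver is living and takes 1/12.
Albert is living and takes 1/12.
Judith is living and takes 1/4.

Albert 1/12; Fiona 1/4; George 1/4; Judith 1/4; Kenneth 1/12; Oliver 1/12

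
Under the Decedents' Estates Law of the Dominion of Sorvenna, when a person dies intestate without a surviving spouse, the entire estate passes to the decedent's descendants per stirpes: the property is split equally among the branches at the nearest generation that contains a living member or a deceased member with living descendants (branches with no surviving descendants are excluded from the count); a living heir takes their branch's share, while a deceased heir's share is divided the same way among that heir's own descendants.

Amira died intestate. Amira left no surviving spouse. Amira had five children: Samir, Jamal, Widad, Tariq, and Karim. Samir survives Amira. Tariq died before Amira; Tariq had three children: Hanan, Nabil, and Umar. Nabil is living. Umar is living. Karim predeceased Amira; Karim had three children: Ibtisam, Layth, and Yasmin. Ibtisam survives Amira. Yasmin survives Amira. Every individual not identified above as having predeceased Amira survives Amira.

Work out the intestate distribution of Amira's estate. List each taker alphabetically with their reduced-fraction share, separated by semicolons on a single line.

Hanan 1/15; Ibtisam 1/15; Jamal 1/5; Layth 1/15; Nabil 1/15; Samir 1/5; Umar 1/15; Widad 1/5; Yasmin 1/15

There is no surviving spouse, so the entire estate passes to Amira's descendants per stirpes.
The estate is divided into 5 equal shares of 1/5 among Samir, Jamal, Widad, Tariq, Karim.
Samir is living and takes 1/5.
Jamal is living and takes 1/5.
Widad is living and takes 1/5.
Tariq predeceased; the 1/5 allotted to Tariq's branch passes to Tariq's issue by representation.
The 1/5 is divided into 3 equal shares of 1/15 among Hanan, Nabil, Umar.
Hanan is living and takes 1/15.
Nabil is living and takes 1/15.
Umar is living and takes 1/15.
Karim predeceased; the 1/5 allotted to Karim's branch passes to Karim's issue by representation.
The 1/5 is divided into 3 equal shares of 1/15 among Ibtisam, Layth, Yasmin.
Ibtisam is living and takes 1/15.
Layth is living and takes 1/15.
Yasmin is living and takes 1/15.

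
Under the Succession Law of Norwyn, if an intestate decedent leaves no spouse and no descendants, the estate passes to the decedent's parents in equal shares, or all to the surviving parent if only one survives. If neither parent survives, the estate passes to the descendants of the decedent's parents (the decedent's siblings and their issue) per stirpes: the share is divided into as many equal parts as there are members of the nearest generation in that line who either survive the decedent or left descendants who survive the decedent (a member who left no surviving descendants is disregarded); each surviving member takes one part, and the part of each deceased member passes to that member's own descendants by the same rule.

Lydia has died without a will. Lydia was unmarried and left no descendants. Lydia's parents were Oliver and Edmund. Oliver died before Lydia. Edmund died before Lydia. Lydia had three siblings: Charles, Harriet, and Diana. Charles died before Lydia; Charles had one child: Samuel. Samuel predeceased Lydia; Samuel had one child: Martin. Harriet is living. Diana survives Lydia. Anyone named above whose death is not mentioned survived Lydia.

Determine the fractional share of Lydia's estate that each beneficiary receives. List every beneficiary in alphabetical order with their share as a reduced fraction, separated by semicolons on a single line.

Neither parent survives and there are no descendants, so the estate passes to Lydia's siblings and their issue per stirpes.
The estate is divided into 3 equal shares of 1/3 among Charles, Harriet, Diana.
Charles predeceased; the 1/3 allotted to Charles's branch passes to Charles's issue by representation.
Samuel's line is the sole branch at this level, so the full 1/3 passes to Samuel's issue by representation.
Martin is the sole taker at this level and receives the full 1/3.
Harriet is living and takes 1/3.
Diana is living and takes 1/3.

Diana 1/3; Harriet 1/3; Martin 1/3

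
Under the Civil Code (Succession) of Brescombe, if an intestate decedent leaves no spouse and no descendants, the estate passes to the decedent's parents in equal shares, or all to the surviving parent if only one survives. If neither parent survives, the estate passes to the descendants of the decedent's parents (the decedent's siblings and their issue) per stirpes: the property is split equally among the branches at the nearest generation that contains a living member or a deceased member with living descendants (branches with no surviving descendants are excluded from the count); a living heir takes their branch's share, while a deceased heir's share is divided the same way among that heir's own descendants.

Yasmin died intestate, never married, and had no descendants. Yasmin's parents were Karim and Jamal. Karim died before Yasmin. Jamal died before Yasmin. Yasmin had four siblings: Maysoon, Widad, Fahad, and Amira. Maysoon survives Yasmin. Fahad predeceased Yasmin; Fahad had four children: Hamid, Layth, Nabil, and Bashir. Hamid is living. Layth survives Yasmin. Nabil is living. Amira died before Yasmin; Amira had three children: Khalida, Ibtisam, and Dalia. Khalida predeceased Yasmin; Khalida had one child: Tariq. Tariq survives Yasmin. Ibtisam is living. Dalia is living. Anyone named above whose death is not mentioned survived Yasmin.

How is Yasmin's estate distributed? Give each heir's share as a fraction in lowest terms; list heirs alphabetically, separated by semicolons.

Neither parent survives and there are no descendants, so the estate passes to Yasmin's siblings and their issue per stirpes.
The estate is divided into 4 equal shares of 1/4 among Maysoon, Widad, Fahad, Amira.
Maysoon is living and takes 1/4.
Widad is living and takes 1/4.
Fahad predeceased; the 1/4 allotted to Fahad's branch passes to Fahad's issue by representation.
The 1/4 is divided into 4 equal shares of 1/16 among Hamid, Layth, Nabil, Bashir.
Hamid is living and takes 1/16.
Layth is living and takes 1/16.
Nabil is living and takes 1/16.
Bashir is living and takes 1/16.
Amira predeceased; the 1/4 allotted to Amira's branch passes to Amira's issue by representation.
The 1/4 is divided into 3 equal shares of 1/12 among Khalida, Ibtisam, Dalia.
Khalida predeceased; the 1/12 allotted to Khalida's branch passes to Khalida's issue by representation.
Tariq is the sole taker at this level and receives the full 1/12.
Ibtisam is living and takes 1/12.
Dalia is living and takes 1/12.

Bashir 1/16; Dalia 1/12; Hamid 1/16; Ibtisam 1/12; Layth 1/16; Maysoon 1/4; Nabil 1/16; Tariq 1/12; Widad 1/4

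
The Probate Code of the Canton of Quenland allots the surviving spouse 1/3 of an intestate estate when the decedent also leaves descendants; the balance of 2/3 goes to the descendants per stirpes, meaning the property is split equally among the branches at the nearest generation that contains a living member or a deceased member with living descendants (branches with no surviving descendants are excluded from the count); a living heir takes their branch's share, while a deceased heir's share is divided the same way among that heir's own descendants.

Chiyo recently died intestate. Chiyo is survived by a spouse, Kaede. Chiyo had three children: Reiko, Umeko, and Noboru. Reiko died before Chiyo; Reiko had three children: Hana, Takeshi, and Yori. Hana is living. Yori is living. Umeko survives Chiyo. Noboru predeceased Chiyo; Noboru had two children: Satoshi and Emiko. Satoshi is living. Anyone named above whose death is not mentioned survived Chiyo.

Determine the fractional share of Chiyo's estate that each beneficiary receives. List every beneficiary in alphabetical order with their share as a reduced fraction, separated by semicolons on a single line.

Kaede, as surviving spouse, takes 1/3.
The remaining 2/3 passes to Chiyo's descendants per stirpes.
The 2/3 is divided into 3 equal shares of 2/9 among Reiko, Umeko, Noboru.
Reiko predeceased; the 2/9 allotted to Reiko's branch passes to Reiko's issue by representation.
The 2/9 is divided into 3 equal shares of 2/27 among Hana, Takeshi, Yori.
Hana is living and takes 2/27.
Takeshi is living and takes 2/27.
Yori is living and takes 2/27.
Umeko is living and takes 2/9.
Noboru predeceased; the 2/9 allotted to Noboru's branch passes to Noboru's issue by representation.
The 2/9 is divided into 2 equal shares of 1/9 among Satoshi, Emiko.
Satoshi is living and takes 1/9.
Emiko is living and takes 1/9.

Emiko 1/9; Hana 2/27; Kaede 1/3; Satoshi 1/9; Takeshi 2/27; Umeko 2/9; Yori 2/27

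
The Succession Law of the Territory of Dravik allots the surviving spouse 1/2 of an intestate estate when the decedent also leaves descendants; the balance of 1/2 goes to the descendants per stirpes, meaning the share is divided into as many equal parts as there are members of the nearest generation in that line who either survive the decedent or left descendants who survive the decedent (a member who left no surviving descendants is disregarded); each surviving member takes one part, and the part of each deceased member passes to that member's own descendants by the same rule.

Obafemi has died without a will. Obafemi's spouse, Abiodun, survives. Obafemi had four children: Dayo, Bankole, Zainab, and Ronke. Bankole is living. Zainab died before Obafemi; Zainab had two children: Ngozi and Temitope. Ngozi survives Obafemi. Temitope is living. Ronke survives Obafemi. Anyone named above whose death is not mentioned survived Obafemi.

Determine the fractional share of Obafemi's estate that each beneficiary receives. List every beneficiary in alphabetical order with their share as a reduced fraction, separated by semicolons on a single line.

Abiodun, as surviving spouse, takes 1/2.
The remaining 1/2 passes to Obafemi's descendants per stirpes.
The 1/2 is divided into 4 equal shares of 1/8 among Dayo, Bankole, Zainab, Ronke.
Dayo is living and takes 1/8.
Bankole is living and takes 1/8.
Zainab predeceased; the 1/8 allotted to Zainab's branch passes to Zainab's issue by representation.
The 1/8 is divided into 2 equal shares of 1/16 among Ngozi, Temitope.
Ngozi is living and takes 1/16.
Temitope is living and takes 1/16.
Ronke is living and takes 1/8.

Abiodun 1/2; Bankole 1/8; Dayo 1/8; Ngozi 1/16; Ronke 1/8; Temitope 1/16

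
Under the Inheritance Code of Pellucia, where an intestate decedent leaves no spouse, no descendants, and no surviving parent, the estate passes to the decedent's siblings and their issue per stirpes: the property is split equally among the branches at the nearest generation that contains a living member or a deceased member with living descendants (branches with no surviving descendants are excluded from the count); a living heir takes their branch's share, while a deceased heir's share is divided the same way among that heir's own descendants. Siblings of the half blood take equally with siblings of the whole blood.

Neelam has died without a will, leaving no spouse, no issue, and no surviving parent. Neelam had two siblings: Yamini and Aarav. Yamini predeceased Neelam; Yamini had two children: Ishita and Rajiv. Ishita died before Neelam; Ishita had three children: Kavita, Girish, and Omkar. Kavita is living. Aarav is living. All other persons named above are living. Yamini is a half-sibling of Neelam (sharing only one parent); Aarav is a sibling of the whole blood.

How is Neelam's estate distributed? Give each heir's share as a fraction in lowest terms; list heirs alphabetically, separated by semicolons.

No spouse, descendants, or parent survives, so the estate passes to Neelam's siblings per stirpes.
Half-blood and whole-blood siblings take equally under the stated rule.
The estate is divided into 2 equal shares of 1/2 among Yamini, Aarav.
Yamini predeceased; the 1/2 allotted to Yamini's branch passes to Yamini's issue by representation.
The 1/2 is divided into 2 equal shares of 1/4 among Ishita, Rajiv.
Ishita predeceased; the 1/4 allotted to Ishita's branch passes to Ishita's issue by representation.
The 1/4 is divided into 3 equal shares of 1/12 among Kavita, Girish, Omkar.
Kavita is living and takes 1/12.
Girish is living and takes 1/12.
Omkar is living and takes 1/12.
Rajiv is living and takes 1/4.
Aarav is living and takes 1/2.

Aarav 1/2; Girish 1/12; Kavita 1/12; Omkar 1/12; Rajiv 1/4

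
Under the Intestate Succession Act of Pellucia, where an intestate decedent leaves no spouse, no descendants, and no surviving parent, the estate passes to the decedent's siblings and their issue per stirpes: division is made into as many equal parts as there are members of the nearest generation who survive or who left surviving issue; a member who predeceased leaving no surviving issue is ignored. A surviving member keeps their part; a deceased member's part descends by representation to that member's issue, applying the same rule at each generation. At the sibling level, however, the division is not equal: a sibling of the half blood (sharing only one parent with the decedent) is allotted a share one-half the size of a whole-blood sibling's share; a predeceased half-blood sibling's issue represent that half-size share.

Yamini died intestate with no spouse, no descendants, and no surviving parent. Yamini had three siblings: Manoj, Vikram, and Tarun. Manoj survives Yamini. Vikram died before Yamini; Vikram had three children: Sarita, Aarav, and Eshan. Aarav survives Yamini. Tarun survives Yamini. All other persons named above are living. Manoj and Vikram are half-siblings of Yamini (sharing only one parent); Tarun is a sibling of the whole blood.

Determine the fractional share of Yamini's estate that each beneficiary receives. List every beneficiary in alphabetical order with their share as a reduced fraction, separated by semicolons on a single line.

No spouse, descendants, or parent survives, so the estate passes to Yamini's siblings per stirpes.
Half-blood siblings count for one-half the weight of whole-blood siblings at the initial division.
Dividing 1 in proportion to weights (total weight 2): Manoj (weight 1/2) → 1/4; Vikram (weight 1/2) → 1/4; Tarun (weight 1) → 1/2.
Manoj is living and takes 1/4.
Vikram predeceased; the 1/4 allotted to Vikram's branch passes to Vikram's issue by representation.
The 1/4 is divided into 3 equal shares of 1/12 among Sarita, Aarav, Eshan.
Sarita is living and takes 1/12.
Aarav is living and takes 1/12.
Eshan is living and takes 1/12.
Tarun is living and takes 1/2.

Aarav 1/12; Eshan 1/12; Manoj 1/4; Sarita 1/12; Tarun 1/2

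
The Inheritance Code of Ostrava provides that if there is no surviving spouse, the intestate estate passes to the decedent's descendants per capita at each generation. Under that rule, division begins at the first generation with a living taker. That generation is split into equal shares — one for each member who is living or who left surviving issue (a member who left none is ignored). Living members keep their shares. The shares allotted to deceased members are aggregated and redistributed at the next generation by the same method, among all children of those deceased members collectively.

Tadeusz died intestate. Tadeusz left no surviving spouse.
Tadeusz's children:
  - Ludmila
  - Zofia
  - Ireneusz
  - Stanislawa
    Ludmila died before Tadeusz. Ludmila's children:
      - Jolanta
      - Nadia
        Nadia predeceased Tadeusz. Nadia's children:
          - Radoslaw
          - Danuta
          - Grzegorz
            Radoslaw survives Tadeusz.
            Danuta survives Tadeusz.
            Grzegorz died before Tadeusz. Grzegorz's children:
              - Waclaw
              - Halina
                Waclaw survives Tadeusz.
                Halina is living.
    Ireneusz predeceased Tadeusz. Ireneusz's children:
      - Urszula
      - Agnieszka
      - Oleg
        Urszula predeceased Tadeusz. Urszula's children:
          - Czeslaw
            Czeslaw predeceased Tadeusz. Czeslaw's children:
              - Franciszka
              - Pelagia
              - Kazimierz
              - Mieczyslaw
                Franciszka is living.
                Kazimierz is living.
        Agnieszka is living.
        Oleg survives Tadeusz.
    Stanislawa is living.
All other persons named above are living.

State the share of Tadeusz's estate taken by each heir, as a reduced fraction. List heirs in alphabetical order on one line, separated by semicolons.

There is no surviving spouse, so the entire estate passes to Tadeusz's descendants per capita at each generation.
At generation 1 (Ludmila, Zofia, Ireneusz, Stanislawa) there are 4 shares of (1)/4 = 1/4 each.
Living: Zofia and Stanislawa — each takes 1/4.
Deceased: Ludmila and Ireneusz. Their combined 1/2 is pooled and carried to generation 2.
At generation 2 (Jolanta, Nadia, Urszula, Agnieszka, Oleg) there are 5 shares of (1/2)/5 = 1/10 each.
Living: Jolanta, Agnieszka, and Oleg — each takes 1/10.
Deceased: Nadia and Urszula. Their combined 1/5 is pooled and carried to generation 3.
At generation 3 (Radoslaw, Danuta, Grzegorz, Czeslaw) there are 4 shares of (1/5)/4 = 1/20 each.
Living: Radoslaw and Danuta — each takes 1/20.
Deceased: Grzegorz and Czeslaw. Their combined 1/10 is pooled and carried to generation 4.
At generation 4 (Waclaw, Halina, Franciszka, Pelagia, Kazimierz, Mieczyslaw) there are 6 shares of (1/10)/6 = 1/60 each.
Living: Waclaw, Halina, Franciszka, Pelagia, Kazimierz, and Mieczyslaw — each takes 1/60.

Agnieszka 1/10; Danuta 1/20; Franciszka 1/60; Halina 1/60; Jolanta 1/10; Kazimierz 1/60; Mieczyslaw 1/60; Oleg 1/10; Pelagia 1/60; Radoslaw 1/20; Stanislawa 1/4; Waclaw 1/60; Zofia 1/4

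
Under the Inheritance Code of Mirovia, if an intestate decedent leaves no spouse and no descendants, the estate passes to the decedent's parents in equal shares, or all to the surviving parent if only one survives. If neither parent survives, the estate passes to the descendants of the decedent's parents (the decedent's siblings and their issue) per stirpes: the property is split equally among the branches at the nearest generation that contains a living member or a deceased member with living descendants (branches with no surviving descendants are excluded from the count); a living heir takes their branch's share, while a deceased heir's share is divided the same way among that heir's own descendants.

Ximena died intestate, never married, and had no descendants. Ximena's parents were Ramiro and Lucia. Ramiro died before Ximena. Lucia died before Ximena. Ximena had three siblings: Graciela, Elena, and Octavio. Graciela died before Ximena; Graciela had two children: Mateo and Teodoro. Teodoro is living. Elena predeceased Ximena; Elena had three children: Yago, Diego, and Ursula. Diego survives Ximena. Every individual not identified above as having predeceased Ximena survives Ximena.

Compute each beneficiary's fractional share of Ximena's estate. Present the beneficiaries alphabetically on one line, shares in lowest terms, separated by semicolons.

Neither parent survives and there are no descendants, so the estate passes to Ximena's siblings and their issue per stirpes.
The estate is divided into 3 equal shares of 1/3 among Graciela, Elena, Octavio.
Graciela predeceased; the 1/3 allotted to Graciela's branch passes to Graciela's issue by representation.
The 1/3 is divided into 2 equal shares of 1/6 among Mateo, Teodoro.
Mateo is living and takes 1/6.
Teodoro is living and takes 1/6.
Elena predeceased; the 1/3 allotted to Elena's branch passes to Elena's issue by representation.
The 1/3 is divided into 3 equal shares of 1/9 among Yago, Diego, Ursula.
Yago is living and takes 1/9.
Diego is living and takes 1/9.
Ursula is living and takes 1/9.
Octavio is living and takes 1/3.

Diego 1/9; Mateo 1/6; Octavio 1/3; Teodoro 1/6; Ursula 1/9; Yago 1/9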